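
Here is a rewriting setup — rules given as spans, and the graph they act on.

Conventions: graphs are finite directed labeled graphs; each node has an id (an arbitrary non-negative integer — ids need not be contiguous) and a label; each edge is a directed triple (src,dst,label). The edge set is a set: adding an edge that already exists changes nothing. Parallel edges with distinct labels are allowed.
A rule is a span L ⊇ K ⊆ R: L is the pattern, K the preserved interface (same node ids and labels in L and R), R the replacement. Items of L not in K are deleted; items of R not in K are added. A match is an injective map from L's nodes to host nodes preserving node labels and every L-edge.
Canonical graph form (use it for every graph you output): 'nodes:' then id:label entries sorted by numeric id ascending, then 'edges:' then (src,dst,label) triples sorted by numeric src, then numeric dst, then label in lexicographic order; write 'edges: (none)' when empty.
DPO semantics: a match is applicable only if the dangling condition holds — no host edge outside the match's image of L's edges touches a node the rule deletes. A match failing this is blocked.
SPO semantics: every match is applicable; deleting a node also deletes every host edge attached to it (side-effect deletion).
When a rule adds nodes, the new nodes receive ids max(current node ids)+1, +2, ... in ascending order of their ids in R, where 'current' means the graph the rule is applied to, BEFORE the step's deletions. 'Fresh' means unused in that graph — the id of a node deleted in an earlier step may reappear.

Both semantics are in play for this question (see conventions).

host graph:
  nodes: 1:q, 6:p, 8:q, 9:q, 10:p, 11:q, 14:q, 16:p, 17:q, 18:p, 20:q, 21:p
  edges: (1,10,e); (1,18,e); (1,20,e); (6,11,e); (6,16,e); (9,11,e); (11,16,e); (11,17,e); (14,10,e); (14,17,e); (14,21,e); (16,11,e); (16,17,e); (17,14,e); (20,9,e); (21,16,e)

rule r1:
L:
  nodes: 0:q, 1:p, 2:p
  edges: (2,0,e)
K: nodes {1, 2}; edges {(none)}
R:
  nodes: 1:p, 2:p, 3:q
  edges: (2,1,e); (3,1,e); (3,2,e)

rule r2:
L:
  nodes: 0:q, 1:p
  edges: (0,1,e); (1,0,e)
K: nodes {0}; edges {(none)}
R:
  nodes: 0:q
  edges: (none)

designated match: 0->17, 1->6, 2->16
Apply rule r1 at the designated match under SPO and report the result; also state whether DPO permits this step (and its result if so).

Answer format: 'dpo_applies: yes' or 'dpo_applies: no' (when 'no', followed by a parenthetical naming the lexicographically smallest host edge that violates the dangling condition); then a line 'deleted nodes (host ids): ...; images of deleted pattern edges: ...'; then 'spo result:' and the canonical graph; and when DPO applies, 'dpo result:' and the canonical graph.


dpo_applies: no
(the rule deletes node 17, which keeps host edge (11,17,e) outside the match image — the dangling condition fails, DPO blocks; SPO proceeds and side-deletes such edges)
deleted nodes (host ids): 17; images of deleted pattern edges: (16,17,e)
spo result:
nodes: 1:q, 6:p, 8:q, 9:q, 10:p, 11:q, 14:q, 16:p, 18:p, 20:q, 21:p, 22:q
edges: (1,10,e); (1,18,e); (1,20,e); (6,11,e); (6,16,e); (9,11,e); (11,16,e); (14,10,e); (14,21,e); (16,6,e); (16,11,e); (20,9,e); (21,16,e); (22,6,e); (22,16,e)


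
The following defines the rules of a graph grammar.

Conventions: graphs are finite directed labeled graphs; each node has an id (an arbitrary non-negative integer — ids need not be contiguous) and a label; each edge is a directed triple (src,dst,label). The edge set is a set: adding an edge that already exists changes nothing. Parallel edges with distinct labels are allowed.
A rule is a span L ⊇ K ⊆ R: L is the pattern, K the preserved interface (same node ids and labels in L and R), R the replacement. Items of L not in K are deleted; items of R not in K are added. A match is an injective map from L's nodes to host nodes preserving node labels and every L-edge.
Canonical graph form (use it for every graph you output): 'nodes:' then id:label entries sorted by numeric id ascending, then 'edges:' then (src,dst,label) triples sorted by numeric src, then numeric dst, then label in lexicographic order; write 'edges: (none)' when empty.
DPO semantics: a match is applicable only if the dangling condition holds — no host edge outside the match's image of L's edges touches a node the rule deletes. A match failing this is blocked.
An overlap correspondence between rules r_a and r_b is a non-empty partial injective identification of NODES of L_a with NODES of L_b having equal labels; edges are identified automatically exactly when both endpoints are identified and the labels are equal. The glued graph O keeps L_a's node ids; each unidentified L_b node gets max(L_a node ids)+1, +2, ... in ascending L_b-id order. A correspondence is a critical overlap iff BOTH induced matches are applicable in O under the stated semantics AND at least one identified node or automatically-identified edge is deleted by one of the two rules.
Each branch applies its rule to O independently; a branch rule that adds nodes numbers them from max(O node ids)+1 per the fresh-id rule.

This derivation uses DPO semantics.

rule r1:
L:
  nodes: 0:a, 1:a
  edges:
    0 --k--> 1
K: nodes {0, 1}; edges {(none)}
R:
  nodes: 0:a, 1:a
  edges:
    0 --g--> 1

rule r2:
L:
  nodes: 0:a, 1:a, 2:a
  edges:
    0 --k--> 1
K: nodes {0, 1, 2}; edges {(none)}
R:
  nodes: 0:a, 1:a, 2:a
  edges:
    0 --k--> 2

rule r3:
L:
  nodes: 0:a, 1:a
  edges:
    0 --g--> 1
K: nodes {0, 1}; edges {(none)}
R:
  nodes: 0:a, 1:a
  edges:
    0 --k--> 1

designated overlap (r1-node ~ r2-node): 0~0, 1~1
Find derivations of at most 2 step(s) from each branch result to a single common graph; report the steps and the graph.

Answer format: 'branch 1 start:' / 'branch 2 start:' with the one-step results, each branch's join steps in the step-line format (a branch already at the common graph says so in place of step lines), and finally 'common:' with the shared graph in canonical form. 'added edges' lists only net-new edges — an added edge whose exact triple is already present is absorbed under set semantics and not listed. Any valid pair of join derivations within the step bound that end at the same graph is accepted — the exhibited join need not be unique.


branch 1 start:
nodes: 0:a, 1:a, 2:a
edges: (0,1,g)
branch 2 start:
nodes: 0:a, 1:a, 2:a
edges: (0,2,k)
branch 1 step 1: rule r3; match: 0->0, 1->1; deleted nodes (none); deleted edges (0,1,g); added nodes (none); added edges (0,1,k); result: nodes: 0:a, 1:a, 2:a edges: (0,1,k)
branch 2 step 1: rule r2; match: 0->0, 1->2, 2->1; deleted nodes (none); deleted edges (0,2,k); added nodes (none); added edges (0,1,k); result: nodes: 0:a, 1:a, 2:a edges: (0,1,k)
common:
nodes: 0:a, 1:a, 2:a
edges: (0,1,k)


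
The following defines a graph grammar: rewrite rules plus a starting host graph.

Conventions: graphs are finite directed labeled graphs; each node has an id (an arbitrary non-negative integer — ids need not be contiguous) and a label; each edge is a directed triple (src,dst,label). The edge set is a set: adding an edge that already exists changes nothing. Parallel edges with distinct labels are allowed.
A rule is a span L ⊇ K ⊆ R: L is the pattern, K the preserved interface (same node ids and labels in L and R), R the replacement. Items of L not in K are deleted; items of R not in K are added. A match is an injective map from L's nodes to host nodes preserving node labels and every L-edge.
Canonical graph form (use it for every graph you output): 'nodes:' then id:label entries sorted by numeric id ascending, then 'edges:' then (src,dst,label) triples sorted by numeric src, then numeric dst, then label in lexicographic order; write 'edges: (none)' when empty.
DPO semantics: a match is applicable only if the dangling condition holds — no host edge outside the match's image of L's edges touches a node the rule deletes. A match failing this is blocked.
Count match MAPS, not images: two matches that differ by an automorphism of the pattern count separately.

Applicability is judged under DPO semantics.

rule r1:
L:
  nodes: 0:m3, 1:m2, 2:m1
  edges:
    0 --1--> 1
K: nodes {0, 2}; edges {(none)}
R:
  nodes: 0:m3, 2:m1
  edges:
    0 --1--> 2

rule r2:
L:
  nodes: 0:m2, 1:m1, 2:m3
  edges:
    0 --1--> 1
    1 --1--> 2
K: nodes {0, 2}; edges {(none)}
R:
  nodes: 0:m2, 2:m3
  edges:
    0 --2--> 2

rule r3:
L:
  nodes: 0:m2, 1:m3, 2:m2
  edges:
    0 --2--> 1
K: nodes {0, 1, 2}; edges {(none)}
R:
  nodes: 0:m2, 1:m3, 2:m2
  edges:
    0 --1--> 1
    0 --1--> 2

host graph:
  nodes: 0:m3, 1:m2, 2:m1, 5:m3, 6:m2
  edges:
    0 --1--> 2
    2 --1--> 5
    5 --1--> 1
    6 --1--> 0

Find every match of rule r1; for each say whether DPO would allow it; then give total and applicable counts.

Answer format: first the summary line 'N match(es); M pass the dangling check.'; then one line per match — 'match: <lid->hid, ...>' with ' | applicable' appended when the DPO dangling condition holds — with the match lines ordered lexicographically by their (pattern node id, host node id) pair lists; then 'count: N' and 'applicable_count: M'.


1 match(es); 1 pass the dangling check.
match: 0->5, 1->1, 2->2 | applicable
count: 1
applicable_count: 1


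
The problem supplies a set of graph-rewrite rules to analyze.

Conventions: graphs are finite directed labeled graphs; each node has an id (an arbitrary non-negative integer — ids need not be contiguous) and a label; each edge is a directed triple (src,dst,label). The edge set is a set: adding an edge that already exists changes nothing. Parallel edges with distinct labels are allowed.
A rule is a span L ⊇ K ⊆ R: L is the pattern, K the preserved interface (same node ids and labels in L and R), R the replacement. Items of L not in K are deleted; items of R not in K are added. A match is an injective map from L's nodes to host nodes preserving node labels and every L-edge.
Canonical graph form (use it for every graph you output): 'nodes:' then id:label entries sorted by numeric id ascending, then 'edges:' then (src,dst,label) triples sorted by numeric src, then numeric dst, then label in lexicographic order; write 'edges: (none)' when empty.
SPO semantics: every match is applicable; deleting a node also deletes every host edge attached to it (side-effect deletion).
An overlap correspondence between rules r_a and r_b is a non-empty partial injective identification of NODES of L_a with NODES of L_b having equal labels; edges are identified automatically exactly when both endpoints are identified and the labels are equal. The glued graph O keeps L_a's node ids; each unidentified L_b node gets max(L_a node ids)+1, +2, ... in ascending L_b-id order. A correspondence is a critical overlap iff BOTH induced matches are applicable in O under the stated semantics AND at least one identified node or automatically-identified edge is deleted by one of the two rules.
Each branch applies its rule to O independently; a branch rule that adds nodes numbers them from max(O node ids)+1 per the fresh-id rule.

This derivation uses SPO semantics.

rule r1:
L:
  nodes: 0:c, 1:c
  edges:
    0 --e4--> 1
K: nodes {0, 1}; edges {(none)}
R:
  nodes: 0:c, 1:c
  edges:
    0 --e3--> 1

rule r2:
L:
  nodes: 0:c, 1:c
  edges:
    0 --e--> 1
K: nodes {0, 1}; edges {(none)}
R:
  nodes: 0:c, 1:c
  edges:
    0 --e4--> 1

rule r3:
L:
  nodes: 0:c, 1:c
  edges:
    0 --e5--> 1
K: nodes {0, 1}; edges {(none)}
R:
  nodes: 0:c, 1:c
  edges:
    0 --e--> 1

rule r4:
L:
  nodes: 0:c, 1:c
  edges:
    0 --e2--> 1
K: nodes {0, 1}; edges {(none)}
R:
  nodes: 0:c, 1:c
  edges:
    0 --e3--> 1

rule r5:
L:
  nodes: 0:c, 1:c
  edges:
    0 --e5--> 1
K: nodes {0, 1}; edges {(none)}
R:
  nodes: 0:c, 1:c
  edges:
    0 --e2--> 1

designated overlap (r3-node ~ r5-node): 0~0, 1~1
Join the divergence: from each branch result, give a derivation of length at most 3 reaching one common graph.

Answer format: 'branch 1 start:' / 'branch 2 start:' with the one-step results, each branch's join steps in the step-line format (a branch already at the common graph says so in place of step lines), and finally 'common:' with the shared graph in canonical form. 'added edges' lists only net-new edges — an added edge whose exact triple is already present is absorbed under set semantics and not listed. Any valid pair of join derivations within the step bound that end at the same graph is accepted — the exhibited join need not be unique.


branch 1 start:
nodes: 0:c, 1:c
edges: (0,1,e)
branch 2 start:
nodes: 0:c, 1:c
edges: (0,1,e2)
branch 1 step 1: rule r2; match: 0->0, 1->1; deleted nodes (none); deleted edges (0,1,e); added nodes (none); added edges (0,1,e4); result: nodes: 0:c, 1:c edges: (0,1,e4)
branch 1 step 2: rule r1; match: 0->0, 1->1; deleted nodes (none); deleted edges (0,1,e4); added nodes (none); added edges (0,1,e3); result: nodes: 0:c, 1:c edges: (0,1,e3)
branch 2 step 1: rule r4; match: 0->0, 1->1; deleted nodes (none); deleted edges (0,1,e2); added nodes (none); added edges (0,1,e3); result: nodes: 0:c, 1:c edges: (0,1,e3)
common:
nodes: 0:c, 1:c
edges: (0,1,e3)


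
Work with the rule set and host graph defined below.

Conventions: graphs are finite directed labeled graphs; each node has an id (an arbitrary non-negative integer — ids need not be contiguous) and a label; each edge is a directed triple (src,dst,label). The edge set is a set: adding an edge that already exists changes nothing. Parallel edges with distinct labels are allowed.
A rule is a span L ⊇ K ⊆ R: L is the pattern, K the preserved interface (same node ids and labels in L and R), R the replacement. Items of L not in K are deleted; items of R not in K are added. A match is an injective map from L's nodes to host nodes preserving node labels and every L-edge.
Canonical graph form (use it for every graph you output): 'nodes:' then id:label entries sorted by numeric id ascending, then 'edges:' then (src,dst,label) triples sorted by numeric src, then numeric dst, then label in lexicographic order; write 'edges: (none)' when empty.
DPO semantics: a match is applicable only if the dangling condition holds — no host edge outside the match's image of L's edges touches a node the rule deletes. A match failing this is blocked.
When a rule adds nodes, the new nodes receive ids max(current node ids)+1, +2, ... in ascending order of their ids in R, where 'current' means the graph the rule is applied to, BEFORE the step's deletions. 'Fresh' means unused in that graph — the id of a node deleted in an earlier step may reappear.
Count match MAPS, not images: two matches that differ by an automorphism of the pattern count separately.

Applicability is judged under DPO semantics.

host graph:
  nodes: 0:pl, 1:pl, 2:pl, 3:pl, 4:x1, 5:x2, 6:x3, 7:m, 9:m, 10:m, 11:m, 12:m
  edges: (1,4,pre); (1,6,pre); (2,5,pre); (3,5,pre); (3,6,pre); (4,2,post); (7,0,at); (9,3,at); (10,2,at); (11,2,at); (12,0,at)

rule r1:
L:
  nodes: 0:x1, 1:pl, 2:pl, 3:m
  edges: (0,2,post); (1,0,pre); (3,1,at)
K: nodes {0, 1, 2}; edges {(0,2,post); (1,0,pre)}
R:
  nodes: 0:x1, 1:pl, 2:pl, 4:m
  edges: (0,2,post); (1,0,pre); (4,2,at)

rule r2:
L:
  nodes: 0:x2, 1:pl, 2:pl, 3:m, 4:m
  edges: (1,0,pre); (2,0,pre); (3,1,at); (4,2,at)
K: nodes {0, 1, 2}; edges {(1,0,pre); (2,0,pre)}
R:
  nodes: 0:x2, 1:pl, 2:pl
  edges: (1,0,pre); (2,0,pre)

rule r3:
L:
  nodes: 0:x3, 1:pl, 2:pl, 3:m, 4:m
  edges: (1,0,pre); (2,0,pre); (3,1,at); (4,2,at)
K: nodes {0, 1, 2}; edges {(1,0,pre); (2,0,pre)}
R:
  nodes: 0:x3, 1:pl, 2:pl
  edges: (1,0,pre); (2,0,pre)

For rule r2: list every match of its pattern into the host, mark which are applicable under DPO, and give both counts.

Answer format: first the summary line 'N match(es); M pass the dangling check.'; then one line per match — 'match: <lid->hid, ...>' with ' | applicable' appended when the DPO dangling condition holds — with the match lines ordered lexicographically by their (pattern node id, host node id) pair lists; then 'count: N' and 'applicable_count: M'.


4 match(es); 4 pass the dangling check.
match: 0->5, 1->2, 2->3, 3->10, 4->9 | applicable
match: 0->5, 1->2, 2->3, 3->11, 4->9 | applicable
match: 0->5, 1->3, 2->2, 3->9, 4->10 | applicable
match: 0->5, 1->3, 2->2, 3->9, 4->11 | applicable
count: 4
applicable_count: 4


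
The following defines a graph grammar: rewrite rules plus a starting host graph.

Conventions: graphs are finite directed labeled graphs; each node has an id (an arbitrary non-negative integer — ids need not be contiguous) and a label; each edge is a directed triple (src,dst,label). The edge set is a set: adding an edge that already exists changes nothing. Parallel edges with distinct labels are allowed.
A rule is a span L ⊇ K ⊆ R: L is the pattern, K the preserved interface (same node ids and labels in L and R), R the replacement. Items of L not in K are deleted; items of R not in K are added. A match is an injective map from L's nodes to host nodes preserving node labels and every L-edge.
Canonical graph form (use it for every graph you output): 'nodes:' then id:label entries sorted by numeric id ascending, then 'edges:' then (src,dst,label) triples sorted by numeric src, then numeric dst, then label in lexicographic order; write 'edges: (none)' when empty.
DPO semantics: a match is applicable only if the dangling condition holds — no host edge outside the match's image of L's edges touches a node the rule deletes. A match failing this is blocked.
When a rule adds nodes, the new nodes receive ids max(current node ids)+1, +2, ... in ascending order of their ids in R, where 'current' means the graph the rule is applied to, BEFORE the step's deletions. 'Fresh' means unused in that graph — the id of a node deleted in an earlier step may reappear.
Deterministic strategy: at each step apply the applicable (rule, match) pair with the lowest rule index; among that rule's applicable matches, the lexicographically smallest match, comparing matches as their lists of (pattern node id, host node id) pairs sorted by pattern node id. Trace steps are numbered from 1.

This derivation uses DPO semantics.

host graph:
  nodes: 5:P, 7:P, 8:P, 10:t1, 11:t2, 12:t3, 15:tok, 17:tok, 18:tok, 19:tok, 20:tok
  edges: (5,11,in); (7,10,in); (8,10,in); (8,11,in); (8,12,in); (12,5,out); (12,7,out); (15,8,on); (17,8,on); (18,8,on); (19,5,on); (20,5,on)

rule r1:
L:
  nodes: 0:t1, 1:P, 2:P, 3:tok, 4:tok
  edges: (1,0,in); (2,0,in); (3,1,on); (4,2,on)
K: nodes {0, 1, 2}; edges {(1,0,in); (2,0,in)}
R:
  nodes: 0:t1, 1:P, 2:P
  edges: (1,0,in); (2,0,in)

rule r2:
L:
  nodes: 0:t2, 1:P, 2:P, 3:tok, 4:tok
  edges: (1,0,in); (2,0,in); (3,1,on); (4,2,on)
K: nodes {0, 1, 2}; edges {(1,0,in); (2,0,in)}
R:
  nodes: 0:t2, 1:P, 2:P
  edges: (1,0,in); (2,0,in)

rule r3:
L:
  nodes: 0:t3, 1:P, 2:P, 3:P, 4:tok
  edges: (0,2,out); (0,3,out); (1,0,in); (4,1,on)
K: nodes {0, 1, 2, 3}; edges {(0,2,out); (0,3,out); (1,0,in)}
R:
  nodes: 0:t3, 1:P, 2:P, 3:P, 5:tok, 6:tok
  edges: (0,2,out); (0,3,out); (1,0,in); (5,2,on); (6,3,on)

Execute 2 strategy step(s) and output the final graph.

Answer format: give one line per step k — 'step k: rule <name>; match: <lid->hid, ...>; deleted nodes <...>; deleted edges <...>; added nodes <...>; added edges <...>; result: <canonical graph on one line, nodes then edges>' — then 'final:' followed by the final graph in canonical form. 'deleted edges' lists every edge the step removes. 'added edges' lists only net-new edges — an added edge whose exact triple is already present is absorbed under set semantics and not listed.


step 1: rule r2; match: 0->11, 1->5, 2->8, 3->19, 4->15; deleted nodes 15, 19; deleted edges (15,8,on); (19,5,on); added nodes (none); added edges (none); result: nodes: 5:P, 7:P, 8:P, 10:t1, 11:t2, 12:t3, 17:tok, 18:tok, 20:tok edges: (5,11,in); (7,10,in); (8,10,in); (8,11,in); (8,12,in); (12,5,out); (12,7,out); (17,8,on); (18,8,on); (20,5,on)
step 2: rule r2; match: 0->11, 1->5, 2->8, 3->20, 4->17; deleted nodes 17, 20; deleted edges (17,8,on); (20,5,on); added nodes (none); added edges (none); result: nodes: 5:P, 7:P, 8:P, 10:t1, 11:t2, 12:t3, 18:tok edges: (5,11,in); (7,10,in); (8,10,in); (8,11,in); (8,12,in); (12,5,out); (12,7,out); (18,8,on)
final:
nodes: 5:P, 7:P, 8:P, 10:t1, 11:t2, 12:t3, 18:tok
edges: (5,11,in); (7,10,in); (8,10,in); (8,11,in); (8,12,in); (12,5,out); (12,7,out); (18,8,on)


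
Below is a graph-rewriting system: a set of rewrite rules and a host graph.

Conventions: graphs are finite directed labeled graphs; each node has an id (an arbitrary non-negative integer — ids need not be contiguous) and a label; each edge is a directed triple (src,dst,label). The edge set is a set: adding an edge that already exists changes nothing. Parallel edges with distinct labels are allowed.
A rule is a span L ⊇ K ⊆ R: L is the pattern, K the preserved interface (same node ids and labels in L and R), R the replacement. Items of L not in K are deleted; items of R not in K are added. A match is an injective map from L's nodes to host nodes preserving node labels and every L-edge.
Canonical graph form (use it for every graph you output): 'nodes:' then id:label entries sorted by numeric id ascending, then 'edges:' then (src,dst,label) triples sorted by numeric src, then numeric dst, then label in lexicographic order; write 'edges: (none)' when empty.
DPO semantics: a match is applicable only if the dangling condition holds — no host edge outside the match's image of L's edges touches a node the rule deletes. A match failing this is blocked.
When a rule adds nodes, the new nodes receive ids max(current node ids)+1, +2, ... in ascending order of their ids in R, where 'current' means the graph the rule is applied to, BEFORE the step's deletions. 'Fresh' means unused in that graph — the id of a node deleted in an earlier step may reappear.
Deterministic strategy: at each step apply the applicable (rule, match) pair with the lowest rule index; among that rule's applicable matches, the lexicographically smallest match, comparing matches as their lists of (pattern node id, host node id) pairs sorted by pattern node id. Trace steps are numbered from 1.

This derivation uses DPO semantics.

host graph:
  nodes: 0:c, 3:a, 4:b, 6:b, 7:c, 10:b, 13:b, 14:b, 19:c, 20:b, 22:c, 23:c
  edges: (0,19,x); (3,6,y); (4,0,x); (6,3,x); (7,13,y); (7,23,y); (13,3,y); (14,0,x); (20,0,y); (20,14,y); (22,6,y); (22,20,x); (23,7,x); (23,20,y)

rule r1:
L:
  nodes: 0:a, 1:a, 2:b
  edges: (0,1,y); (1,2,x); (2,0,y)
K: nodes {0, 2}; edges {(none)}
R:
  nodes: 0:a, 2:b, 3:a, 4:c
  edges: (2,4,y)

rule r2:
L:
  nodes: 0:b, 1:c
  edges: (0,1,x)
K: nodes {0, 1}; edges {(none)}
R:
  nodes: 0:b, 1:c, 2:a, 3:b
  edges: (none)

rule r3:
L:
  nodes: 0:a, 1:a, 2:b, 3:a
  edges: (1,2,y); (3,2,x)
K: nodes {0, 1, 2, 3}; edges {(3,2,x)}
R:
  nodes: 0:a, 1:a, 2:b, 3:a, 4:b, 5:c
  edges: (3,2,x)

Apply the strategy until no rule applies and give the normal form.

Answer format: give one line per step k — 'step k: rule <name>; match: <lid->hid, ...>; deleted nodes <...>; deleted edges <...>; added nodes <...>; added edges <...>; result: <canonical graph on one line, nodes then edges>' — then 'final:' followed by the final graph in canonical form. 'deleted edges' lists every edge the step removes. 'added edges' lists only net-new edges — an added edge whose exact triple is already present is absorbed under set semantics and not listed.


step 1: rule r2; match: 0->4, 1->0; deleted nodes (none); deleted edges (4,0,x); added nodes 24, 25; added edges (none); result: nodes: 0:c, 3:a, 4:b, 6:b, 7:c, 10:b, 13:b, 14:b, 19:c, 20:b, 22:c, 23:c, 24:a, 25:b edges: (0,19,x); (3,6,y); (6,3,x); (7,13,y); (7,23,y); (13,3,y); (14,0,x); (20,0,y); (20,14,y); (22,6,y); (22,20,x); (23,7,x); (23,20,y)
step 2: rule r2; match: 0->14, 1->0; deleted nodes (none); deleted edges (14,0,x); added nodes 26, 27; added edges (none); result: nodes: 0:c, 3:a, 4:b, 6:b, 7:c, 10:b, 13:b, 14:b, 19:c, 20:b, 22:c, 23:c, 24:a, 25:b, 26:a, 27:b edges: (0,19,x); (3,6,y); (6,3,x); (7,13,y); (7,23,y); (13,3,y); (20,0,y); (20,14,y); (22,6,y); (22,20,x); (23,7,x); (23,20,y)
final:
nodes: 0:c, 3:a, 4:b, 6:b, 7:c, 10:b, 13:b, 14:b, 19:c, 20:b, 22:c, 23:c, 24:a, 25:b, 26:a, 27:b
edges: (0,19,x); (3,6,y); (6,3,x); (7,13,y); (7,23,y); (13,3,y); (20,0,y); (20,14,y); (22,6,y); (22,20,x); (23,7,x); (23,20,y)


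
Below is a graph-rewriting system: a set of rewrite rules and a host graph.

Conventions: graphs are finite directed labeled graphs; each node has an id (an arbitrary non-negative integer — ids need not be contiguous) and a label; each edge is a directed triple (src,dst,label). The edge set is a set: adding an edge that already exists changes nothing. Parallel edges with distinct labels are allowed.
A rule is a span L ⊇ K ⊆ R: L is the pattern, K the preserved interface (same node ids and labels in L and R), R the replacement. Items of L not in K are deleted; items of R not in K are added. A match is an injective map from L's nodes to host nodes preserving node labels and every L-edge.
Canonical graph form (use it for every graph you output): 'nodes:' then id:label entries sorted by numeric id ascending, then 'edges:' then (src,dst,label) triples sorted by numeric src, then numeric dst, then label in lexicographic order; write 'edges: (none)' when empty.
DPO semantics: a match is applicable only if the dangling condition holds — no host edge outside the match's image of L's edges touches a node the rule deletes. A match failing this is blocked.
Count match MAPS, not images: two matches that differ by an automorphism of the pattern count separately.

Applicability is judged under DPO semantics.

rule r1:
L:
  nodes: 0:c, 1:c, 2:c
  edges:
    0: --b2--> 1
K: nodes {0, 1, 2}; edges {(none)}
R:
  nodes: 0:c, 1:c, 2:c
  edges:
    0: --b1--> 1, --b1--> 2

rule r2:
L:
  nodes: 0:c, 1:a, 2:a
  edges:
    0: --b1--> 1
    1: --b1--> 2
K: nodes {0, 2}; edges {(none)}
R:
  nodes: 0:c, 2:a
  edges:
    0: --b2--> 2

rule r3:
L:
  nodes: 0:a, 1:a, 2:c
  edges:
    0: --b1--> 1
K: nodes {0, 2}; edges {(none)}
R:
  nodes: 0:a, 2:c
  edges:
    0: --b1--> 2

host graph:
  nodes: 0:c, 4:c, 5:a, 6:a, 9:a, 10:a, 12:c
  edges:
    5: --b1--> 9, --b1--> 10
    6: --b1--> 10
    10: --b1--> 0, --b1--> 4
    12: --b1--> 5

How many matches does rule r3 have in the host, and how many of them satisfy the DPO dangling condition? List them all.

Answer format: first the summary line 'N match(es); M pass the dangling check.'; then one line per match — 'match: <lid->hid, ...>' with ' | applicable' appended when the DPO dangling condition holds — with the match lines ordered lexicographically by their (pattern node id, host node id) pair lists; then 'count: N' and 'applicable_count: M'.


9 match(es); 3 pass the dangling check.
match: 0->5, 1->9, 2->0 | applicable
match: 0->5, 1->9, 2->4 | applicable
match: 0->5, 1->9, 2->12 | applicable
match: 0->5, 1->10, 2->0
match: 0->5, 1->10, 2->4
match: 0->5, 1->10, 2->12
match: 0->6, 1->10, 2->0
match: 0->6, 1->10, 2->4
match: 0->6, 1->10, 2->12
count: 9
applicable_count: 3


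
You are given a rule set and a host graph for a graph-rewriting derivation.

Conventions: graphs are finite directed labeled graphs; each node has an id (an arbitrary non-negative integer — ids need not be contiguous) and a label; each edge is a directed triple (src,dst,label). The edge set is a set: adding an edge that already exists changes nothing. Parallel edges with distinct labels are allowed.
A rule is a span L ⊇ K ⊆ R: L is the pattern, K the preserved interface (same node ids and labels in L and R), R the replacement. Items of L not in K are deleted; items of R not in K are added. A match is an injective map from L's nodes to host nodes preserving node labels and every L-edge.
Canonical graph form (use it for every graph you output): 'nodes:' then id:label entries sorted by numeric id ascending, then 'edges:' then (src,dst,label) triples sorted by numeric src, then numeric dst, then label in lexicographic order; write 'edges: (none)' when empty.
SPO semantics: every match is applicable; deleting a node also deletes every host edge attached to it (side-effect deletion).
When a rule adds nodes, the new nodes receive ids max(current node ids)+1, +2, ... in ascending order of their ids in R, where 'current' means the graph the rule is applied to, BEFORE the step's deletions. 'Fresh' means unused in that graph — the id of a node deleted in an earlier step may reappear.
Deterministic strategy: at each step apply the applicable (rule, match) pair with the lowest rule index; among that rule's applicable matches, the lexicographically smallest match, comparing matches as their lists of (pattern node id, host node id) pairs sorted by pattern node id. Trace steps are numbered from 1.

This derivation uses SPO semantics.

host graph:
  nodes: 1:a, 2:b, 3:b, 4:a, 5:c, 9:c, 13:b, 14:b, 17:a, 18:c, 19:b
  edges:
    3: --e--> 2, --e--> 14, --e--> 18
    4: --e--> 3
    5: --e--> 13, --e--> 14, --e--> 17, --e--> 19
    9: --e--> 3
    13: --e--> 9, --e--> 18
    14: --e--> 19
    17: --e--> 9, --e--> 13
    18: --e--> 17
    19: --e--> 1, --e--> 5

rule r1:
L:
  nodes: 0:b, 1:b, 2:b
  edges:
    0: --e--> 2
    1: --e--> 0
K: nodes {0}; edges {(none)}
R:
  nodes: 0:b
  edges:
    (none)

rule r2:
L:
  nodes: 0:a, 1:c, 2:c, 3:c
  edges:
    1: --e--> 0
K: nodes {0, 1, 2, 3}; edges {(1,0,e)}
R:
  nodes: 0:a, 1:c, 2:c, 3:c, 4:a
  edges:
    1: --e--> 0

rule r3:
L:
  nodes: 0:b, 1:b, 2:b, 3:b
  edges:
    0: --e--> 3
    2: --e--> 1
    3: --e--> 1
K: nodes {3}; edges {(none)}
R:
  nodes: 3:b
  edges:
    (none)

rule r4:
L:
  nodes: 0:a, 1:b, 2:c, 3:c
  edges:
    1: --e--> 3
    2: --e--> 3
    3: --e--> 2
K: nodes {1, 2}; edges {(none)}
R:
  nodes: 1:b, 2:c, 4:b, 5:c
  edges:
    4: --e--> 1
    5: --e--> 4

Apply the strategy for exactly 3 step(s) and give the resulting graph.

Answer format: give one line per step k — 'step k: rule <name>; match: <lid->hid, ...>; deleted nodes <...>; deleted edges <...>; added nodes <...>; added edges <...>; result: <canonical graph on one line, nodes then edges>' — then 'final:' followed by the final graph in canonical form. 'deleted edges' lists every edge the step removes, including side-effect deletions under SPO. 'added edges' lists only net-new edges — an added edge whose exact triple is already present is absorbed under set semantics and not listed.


step 1: rule r1; match: 0->14, 1->3, 2->19; deleted nodes 3, 19; deleted edges (3,2,e); (3,14,e); (3,18,e); (4,3,e); (5,19,e); (9,3,e); (14,19,e); (19,1,e); (19,5,e); added nodes (none); added edges (none); result: nodes: 1:a, 2:b, 4:a, 5:c, 9:c, 13:b, 14:b, 17:a, 18:c edges: (5,13,e); (5,14,e); (5,17,e); (13,9,e); (13,18,e); (17,9,e); (17,13,e); (18,17,e)
step 2: rule r2; match: 0->17, 1->5, 2->9, 3->18; deleted nodes (none); deleted edges (none); added nodes 19; added edges (none); result: nodes: 1:a, 2:b, 4:a, 5:c, 9:c, 13:b, 14:b, 17:a, 18:c, 19:a edges: (5,13,e); (5,14,e); (5,17,e); (13,9,e); (13,18,e); (17,9,e); (17,13,e); (18,17,e)
step 3: rule r2; match: 0->17, 1->5, 2->9, 3->18; deleted nodes (none); deleted edges (none); added nodes 20; added edges (none); result: nodes: 1:a, 2:b, 4:a, 5:c, 9:c, 13:b, 14:b, 17:a, 18:c, 19:a, 20:a edges: (5,13,e); (5,14,e); (5,17,e); (13,9,e); (13,18,e); (17,9,e); (17,13,e); (18,17,e)
final:
nodes: 1:a, 2:b, 4:a, 5:c, 9:c, 13:b, 14:b, 17:a, 18:c, 19:a, 20:a
edges: (5,13,e); (5,14,e); (5,17,e); (13,9,e); (13,18,e); (17,9,e); (17,13,e); (18,17,e)


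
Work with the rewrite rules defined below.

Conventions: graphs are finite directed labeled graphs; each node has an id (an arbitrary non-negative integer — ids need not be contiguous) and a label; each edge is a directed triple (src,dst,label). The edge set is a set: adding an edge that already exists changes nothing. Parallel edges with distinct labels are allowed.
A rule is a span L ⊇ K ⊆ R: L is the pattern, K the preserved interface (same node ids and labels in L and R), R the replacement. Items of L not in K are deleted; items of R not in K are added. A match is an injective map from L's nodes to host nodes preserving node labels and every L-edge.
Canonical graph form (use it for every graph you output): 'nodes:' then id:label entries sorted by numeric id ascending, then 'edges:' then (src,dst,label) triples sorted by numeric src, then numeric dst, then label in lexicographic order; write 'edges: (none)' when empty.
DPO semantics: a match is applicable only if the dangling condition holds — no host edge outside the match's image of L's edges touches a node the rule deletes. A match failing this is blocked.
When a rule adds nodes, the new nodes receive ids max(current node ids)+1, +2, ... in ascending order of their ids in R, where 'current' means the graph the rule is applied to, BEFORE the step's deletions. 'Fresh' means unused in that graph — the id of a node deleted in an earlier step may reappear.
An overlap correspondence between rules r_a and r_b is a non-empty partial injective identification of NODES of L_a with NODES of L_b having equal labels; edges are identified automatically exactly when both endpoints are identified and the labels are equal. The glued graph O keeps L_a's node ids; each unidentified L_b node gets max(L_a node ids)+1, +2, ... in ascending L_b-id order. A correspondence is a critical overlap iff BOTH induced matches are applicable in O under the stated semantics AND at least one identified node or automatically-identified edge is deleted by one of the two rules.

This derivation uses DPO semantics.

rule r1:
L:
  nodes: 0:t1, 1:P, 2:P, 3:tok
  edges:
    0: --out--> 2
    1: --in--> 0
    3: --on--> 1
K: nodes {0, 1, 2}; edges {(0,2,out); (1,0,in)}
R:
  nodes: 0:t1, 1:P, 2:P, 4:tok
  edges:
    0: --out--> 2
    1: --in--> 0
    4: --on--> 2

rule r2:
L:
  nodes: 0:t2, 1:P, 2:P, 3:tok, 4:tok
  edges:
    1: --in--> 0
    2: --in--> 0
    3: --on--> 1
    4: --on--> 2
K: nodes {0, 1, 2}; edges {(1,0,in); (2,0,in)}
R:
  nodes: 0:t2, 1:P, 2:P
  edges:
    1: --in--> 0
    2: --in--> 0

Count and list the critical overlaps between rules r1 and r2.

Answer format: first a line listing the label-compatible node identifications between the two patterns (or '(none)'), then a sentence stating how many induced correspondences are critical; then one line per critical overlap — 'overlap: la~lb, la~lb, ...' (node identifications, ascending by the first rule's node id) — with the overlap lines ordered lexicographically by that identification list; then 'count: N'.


label-compatible node identifications between L(r1) and L(r2): 1~1, 1~2, 2~1, 2~2, 3~3, 3~4
4 of the induced correspondences are critical overlaps of r1 and r2.
overlap: 1~1, 2~2, 3~3
overlap: 1~1, 3~3
overlap: 1~2, 2~1, 3~4
overlap: 1~2, 3~4
count: 4


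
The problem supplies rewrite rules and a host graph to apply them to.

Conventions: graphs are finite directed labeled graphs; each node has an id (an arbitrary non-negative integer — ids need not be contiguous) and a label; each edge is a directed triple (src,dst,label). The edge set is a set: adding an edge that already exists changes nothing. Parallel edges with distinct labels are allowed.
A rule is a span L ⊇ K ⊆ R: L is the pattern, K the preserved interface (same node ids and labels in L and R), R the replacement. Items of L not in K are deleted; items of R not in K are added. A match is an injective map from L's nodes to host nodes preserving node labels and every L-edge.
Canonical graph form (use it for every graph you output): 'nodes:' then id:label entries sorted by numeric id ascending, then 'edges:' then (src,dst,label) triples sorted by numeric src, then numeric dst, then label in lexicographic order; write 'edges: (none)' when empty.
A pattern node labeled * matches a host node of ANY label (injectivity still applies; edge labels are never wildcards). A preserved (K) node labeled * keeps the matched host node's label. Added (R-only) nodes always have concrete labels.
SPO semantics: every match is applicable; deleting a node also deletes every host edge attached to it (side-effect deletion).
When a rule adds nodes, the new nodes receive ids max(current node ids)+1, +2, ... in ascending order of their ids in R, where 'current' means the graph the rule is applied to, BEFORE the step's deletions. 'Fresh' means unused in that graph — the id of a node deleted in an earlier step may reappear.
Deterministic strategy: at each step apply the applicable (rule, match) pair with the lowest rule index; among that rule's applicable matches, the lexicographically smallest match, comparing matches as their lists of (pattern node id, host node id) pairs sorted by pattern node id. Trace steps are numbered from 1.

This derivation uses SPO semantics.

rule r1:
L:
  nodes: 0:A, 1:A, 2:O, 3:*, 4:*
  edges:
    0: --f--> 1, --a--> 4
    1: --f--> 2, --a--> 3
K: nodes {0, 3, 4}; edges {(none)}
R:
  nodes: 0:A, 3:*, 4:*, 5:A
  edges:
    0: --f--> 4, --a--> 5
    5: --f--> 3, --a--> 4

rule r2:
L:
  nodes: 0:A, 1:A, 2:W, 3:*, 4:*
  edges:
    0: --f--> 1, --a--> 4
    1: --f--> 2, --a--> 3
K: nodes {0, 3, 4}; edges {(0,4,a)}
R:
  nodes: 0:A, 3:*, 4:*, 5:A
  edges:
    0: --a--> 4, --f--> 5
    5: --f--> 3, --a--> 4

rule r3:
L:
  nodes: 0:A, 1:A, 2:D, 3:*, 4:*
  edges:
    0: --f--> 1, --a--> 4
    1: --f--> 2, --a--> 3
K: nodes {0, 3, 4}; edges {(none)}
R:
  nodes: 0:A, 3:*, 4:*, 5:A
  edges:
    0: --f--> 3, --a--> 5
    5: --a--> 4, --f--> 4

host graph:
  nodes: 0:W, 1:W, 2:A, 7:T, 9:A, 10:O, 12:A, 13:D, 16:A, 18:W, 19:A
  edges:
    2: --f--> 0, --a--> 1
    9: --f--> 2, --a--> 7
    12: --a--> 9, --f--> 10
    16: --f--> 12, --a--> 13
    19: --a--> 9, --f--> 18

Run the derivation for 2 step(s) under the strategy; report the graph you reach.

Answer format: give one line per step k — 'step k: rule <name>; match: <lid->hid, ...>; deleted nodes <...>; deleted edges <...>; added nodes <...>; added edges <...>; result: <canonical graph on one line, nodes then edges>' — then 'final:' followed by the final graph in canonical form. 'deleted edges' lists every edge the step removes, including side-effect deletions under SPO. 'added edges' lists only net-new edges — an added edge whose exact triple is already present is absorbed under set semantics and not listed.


step 1: rule r1; match: 0->16, 1->12, 2->10, 3->9, 4->13; deleted nodes 10, 12; deleted edges (12,9,a); (12,10,f); (16,12,f); (16,13,a); added nodes 20; added edges (16,13,f); (16,20,a); (20,9,f); (20,13,a); result: nodes: 0:W, 1:W, 2:A, 7:T, 9:A, 13:D, 16:A, 18:W, 19:A, 20:A edges: (2,0,f); (2,1,a); (9,2,f); (9,7,a); (16,13,f); (16,20,a); (19,9,a); (19,18,f); (20,9,f); (20,13,a)
step 2: rule r2; match: 0->9, 1->2, 2->0, 3->1, 4->7; deleted nodes 0, 2; deleted edges (2,0,f); (2,1,a); (9,2,f); added nodes 21; added edges (9,21,f); (21,1,f); (21,7,a); result: nodes: 1:W, 7:T, 9:A, 13:D, 16:A, 18:W, 19:A, 20:A, 21:A edges: (9,7,a); (9,21,f); (16,13,f); (16,20,a); (19,9,a); (19,18,f); (20,9,f); (20,13,a); (21,1,f); (21,7,a)
final:
nodes: 1:W, 7:T, 9:A, 13:D, 16:A, 18:W, 19:A, 20:A, 21:A
edges: (9,7,a); (9,21,f); (16,13,f); (16,20,a); (19,9,a); (19,18,f); (20,9,f); (20,13,a); (21,1,f); (21,7,a)


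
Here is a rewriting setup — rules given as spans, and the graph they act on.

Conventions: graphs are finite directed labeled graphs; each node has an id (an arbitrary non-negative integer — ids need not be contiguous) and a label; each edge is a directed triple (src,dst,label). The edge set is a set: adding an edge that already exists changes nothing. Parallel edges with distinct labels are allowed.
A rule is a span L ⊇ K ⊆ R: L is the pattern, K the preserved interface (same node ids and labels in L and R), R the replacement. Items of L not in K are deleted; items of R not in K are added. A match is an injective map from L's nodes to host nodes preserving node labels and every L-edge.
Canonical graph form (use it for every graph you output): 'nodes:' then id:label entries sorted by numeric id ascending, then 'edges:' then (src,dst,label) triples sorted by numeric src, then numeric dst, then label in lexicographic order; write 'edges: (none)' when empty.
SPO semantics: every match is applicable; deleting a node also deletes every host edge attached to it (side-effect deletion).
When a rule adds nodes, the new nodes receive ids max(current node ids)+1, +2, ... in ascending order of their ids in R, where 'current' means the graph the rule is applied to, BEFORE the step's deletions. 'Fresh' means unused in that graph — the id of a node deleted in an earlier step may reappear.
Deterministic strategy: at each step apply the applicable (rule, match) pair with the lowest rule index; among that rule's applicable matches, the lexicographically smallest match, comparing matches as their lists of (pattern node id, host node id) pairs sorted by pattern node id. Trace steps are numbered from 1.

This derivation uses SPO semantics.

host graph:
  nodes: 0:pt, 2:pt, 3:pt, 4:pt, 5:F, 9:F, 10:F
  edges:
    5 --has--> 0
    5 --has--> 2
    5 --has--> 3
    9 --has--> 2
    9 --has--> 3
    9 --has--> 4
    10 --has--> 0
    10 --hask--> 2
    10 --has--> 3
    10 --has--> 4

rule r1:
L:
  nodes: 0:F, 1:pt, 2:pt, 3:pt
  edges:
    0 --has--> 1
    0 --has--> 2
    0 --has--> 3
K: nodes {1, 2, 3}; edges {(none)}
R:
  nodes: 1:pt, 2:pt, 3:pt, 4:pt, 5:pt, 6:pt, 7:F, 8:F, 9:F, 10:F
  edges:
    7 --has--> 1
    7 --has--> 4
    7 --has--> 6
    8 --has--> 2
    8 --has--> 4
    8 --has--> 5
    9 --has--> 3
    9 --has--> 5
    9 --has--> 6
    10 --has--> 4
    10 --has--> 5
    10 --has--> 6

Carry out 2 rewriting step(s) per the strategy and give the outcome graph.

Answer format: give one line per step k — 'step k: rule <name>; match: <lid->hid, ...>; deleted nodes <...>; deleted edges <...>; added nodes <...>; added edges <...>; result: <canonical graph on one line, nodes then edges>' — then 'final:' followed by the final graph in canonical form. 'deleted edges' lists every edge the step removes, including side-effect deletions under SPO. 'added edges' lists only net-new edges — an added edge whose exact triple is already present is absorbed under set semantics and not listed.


step 1: rule r1; match: 0->5, 1->0, 2->2, 3->3; deleted nodes 5; deleted edges (5,0,has); (5,2,has); (5,3,has); added nodes 11, 12, 13, 14, 15, 16, 17; added edges (14,0,has); (14,11,has); (14,13,has); (15,2,has); (15,11,has); (15,12,has); (16,3,has); (16,12,has); (16,13,has); (17,11,has); (17,12,has); (17,13,has); result: nodes: 0:pt, 2:pt, 3:pt, 4:pt, 9:F, 10:F, 11:pt, 12:pt, 13:pt, 14:F, 15:F, 16:F, 17:F edges: (9,2,has); (9,3,has); (9,4,has); (10,0,has); (10,2,hask); (10,3,has); (10,4,has); (14,0,has); (14,11,has); (14,13,has); (15,2,has); (15,11,has); (15,12,has); (16,3,has); (16,12,has); (16,13,has); (17,11,has); (17,12,has); (17,13,has)
step 2: rule r1; match: 0->9, 1->2, 2->3, 3->4; deleted nodes 9; deleted edges (9,2,has); (9,3,has); (9,4,has); added nodes 18, 19, 20, 21, 22, 23, 24; added edges (21,2,has); (21,18,has); (21,20,has); (22,3,has); (22,18,has); (22,19,has); (23,4,has); (23,19,has); (23,20,has); (24,18,has); (24,19,has); (24,20,has); result: nodes: 0:pt, 2:pt, 3:pt, 4:pt, 10:F, 11:pt, 12:pt, 13:pt, 14:F, 15:F, 16:F, 17:F, 18:pt, 19:pt, 20:pt, 21:F, 22:F, 23:F, 24:F edges: (10,0,has); (10,2,hask); (10,3,has); (10,4,has); (14,0,has); (14,11,has); (14,13,has); (15,2,has); (15,11,has); (15,12,has); (16,3,has); (16,12,has); (16,13,has); (17,11,has); (17,12,has); (17,13,has); (21,2,has); (21,18,has); (21,20,has); (22,3,has); (22,18,has); (22,19,has); (23,4,has); (23,19,has); (23,20,has); (24,18,has); (24,19,has); (24,20,has)
final:
nodes: 0:pt, 2:pt, 3:pt, 4:pt, 10:F, 11:pt, 12:pt, 13:pt, 14:F, 15:F, 16:F, 17:F, 18:pt, 19:pt, 20:pt, 21:F, 22:F, 23:F, 24:F
edges: (10,0,has); (10,2,hask); (10,3,has); (10,4,has); (14,0,has); (14,11,has); (14,13,has); (15,2,has); (15,11,has); (15,12,has); (16,3,has); (16,12,has); (16,13,has); (17,11,has); (17,12,has); (17,13,has); (21,2,has); (21,18,has); (21,20,has); (22,3,has); (22,18,has); (22,19,has); (23,4,has); (23,19,has); (23,20,has); (24,18,has); (24,19,has); (24,20,has)
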